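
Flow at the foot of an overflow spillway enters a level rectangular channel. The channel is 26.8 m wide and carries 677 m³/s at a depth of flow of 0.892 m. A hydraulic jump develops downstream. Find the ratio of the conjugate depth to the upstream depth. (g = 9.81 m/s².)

y₂/y₁ = 13.0

q = Q/b = 677/26.8 = 25.3 m²/s; V₁ = q/y₁ = 28.3 m/s. Fr₁ = V₁/√(g·y₁) = 9.57.
Sequent-depth ratio: y₂/y₁ = ½[√(1 + 8Fr₁²) − 1] = ½[√734.2 − 1] = 13.0.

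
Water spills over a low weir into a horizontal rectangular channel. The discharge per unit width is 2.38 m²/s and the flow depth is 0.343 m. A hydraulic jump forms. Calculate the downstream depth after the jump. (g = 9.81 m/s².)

V₁ = q/y₁ = 2.38/0.343 = 6.94 m/s. Fr₁ = V₁/√(g·y₁) = 6.94/√(9.81×0.343) = 3.78.
By Bélanger, y₂/y₁ = ½[√(1 + 8Fr₁²) − 1] = ½[√115.5 − 1] = 4.87.
y₂ = 4.87 × 0.343 = 1.67 m.

y₂ = 1.67 m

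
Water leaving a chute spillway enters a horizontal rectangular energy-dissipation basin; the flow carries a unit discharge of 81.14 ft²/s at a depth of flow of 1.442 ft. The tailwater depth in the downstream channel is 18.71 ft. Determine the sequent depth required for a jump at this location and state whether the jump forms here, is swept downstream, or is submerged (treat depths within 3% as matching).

V₁ = q/y₁ = 81.14/1.442 = 56.27 ft/s. Fr₁ = V₁/√(g·y₁) = 56.27/√(32.2×1.442) = 8.258.
From the momentum equation for a rectangular channel, y₂/y₁ = ½[√(1 + 8Fr₁²) − 1] = ½[√546.52 − 1] = 11.19.
y₂ = 11.19 × 1.442 = 16.13 ft.
Tailwater y_tw = 18.71 ft: y_tw > y₂, so the jump is submerged.

y₂ = 16.13 ft; the jump is submerged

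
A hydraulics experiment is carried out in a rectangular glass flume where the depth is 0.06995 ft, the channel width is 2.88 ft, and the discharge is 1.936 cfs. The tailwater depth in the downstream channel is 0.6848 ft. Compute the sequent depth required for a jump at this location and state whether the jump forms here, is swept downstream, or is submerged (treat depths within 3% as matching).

y₂ = 0.5994 ft; the jump is submerged

q = Q/b = 1.936/2.88 = 0.6722 ft²/s; V₁ = q/y₁ = 9.610 ft/s. Fr₁ = V₁/√(g·y₁) = 6.403.
Bélanger equation: y₂/y₁ = ½[√(1 + 8Fr₁²) − 1] = ½[√329.02 − 1] = 8.569.
y₂ = 8.569 × 0.06995 = 0.5994 ft.
Tailwater y_tw = 0.6848 ft: y_tw > y₂, so the jump is submerged.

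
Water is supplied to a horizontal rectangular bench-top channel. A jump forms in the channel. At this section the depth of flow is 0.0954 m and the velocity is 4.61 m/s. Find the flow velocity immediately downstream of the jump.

Fr₁ = V₁/√(g·y₁) = 4.61/√(9.81×0.0954) = 4.77.
Conjugate-depth relation: y₂/y₁ = ½[√(1 + 8Fr₁²) − 1] = ½[√182.7 − 1] = 6.26.
y₂ = 6.26 × 0.0954 = 0.597 m.
q = V₁·y₁ = 4.61 × 0.0954 = 0.440 m²/s.
V₂ = q/y₂ = 0.440/0.597 = 0.737 m/s.

V₂ = 0.737 m/s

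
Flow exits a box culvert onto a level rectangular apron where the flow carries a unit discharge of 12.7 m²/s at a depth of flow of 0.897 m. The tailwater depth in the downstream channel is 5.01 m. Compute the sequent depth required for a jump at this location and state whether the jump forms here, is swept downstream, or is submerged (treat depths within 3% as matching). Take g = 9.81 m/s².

y₂ = 5.62 m; the jump is swept downstream

V₁ = q/y₁ = 12.7/0.897 = 14.2 m/s. Fr₁ = V₁/√(g·y₁) = 14.2/√(9.81×0.897) = 4.77.
From the momentum equation for a rectangular channel, y₂/y₁ = ½[√(1 + 8Fr₁²) − 1] = ½[√183.2 − 1] = 6.27.
y₂ = 6.27 × 0.897 = 5.62 m.
Tailwater y_tw = 5.01 m: y_tw < y₂, so the jump is swept downstream.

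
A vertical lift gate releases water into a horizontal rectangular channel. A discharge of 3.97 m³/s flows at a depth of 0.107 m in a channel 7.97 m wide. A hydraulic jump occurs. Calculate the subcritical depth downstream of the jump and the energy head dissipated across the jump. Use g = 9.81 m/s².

q = Q/b = 3.97/7.97 = 0.498 m²/s; V₁ = q/y₁ = 4.66 m/s. Fr₁ = V₁/√(g·y₁) = 4.54.
Sequent-depth ratio: y₂/y₁ = ½[√(1 + 8Fr₁²) − 1] = ½[√166.2 − 1] = 5.95.
y₂ = 5.95 × 0.107 = 0.636 m.
V₂ = q/y₂ = 0.498/0.636 = 0.783 m/s. E₁ = y₁ + V₁²/2g = 1.21 m; E₂ = y₂ + V₂²/2g = 0.667 m. ΔE = E₁ − E₂ = 0.544 m.

y₂ = 0.636 m; ΔE = 0.544 m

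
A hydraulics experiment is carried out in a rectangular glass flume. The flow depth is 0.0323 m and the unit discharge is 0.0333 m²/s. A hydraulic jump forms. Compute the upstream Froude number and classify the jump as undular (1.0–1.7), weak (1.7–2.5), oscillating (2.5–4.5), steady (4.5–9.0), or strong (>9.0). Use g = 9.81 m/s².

Fr₁ = 1.83; weak jump

V₁ = q/y₁ = 0.0333/0.0323 = 1.03 m/s. Fr₁ = V₁/√(g·y₁) = 1.03/√(9.81×0.0323) = 1.83.
Fr₁ = 1.83 lies in the weak range.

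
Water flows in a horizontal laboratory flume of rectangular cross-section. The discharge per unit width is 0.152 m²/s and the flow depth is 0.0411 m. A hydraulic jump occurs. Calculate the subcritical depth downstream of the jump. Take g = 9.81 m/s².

y₂ = 0.319 m

V₁ = q/y₁ = 0.152/0.0411 = 3.70 m/s. Fr₁ = V₁/√(g·y₁) = 3.70/√(9.81×0.0411) = 5.82.
Bélanger equation: y₂/y₁ = ½[√(1 + 8Fr₁²) − 1] = ½[√272.4 − 1] = 7.75.
y₂ = 7.75 × 0.0411 = 0.319 m.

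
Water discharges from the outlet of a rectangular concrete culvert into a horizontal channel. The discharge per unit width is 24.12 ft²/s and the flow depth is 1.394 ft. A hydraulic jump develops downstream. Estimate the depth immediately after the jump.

y₂ = 4.442 ft

V₁ = q/y₁ = 24.12/1.394 = 17.30 ft/s. Fr₁ = V₁/√(g·y₁) = 17.30/√(32.2×1.394) = 2.583.
Conjugate-depth relation: y₂/y₁ = ½[√(1 + 8Fr₁²) − 1] = ½[√54.358 − 1] = 3.186.
y₂ = 3.186 × 1.394 = 4.442 ft.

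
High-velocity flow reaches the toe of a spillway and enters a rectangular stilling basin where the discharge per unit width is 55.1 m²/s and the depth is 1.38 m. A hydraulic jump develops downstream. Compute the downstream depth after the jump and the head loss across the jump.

y₂ = 20.5 m; ΔE = 61.8 m

V₁ = q/y₁ = 55.1/1.38 = 39.9 m/s. Fr₁ = V₁/√(g·y₁) = 39.9/√(9.81×1.38) = 10.9.
From the momentum equation for a rectangular channel, y₂/y₁ = ½[√(1 + 8Fr₁²) − 1] = ½[√943.1 − 1] = 14.9.
y₂ = 14.9 × 1.38 = 20.5 m.
Head loss: ΔE = (y₂ − y₁)³/(4y₁y₂) = (20.5 − 1.38)³/(4×1.38×20.5) = 6989/113 = 61.8 m.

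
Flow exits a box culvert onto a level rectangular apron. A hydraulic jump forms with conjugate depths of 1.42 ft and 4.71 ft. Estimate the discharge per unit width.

q = 25.7 ft²/s

For a rectangular channel the momentum equation gives q² = ½·g·y₁·y₂·(y₁ + y₂) = ½×32.2×1.42×4.71×6.13 = 660.
q = √660 = 25.7 ft²/s.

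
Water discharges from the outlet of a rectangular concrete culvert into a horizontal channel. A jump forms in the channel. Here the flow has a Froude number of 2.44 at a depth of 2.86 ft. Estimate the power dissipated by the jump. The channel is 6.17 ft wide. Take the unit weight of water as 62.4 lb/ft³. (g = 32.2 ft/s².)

Fr₁ = 2.44 (given).
Conjugate-depth relation: y₂/y₁ = ½[√(1 + 8Fr₁²) − 1] = ½[√48.63 − 1] = 2.99.
y₂ = 2.99 × 2.86 = 8.54 ft.
V₁ = Fr₁·√(g·y₁) = 2.44×√(32.2×2.86) = 23.4 ft/s; q = V₁·y₁ = 67.0 ft²/s. V₂ = q/y₂ = 67.0/8.54 = 7.84 ft/s. E₁ = y₁ + V₁²/2g = 11.4 ft; E₂ = y₂ + V₂²/2g = 9.50 ft. ΔE = E₁ − E₂ = 1.88 ft.
Q = q·b = 67.0 × 6.17 = 413 cfs. P = γ·Q·ΔE/550 = 62.4 × 413 × 1.88 / 550 = 88.0 hp.

P = 88.0 hp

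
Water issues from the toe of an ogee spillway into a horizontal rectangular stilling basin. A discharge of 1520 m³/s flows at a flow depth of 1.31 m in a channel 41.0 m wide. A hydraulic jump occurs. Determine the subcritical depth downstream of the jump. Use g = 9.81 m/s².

q = Q/b = 1520/41.0 = 37.1 m²/s; V₁ = q/y₁ = 28.3 m/s. Fr₁ = V₁/√(g·y₁) = 7.89.
Conjugate-depth relation: y₂/y₁ = ½[√(1 + 8Fr₁²) − 1] = ½[√499.6 − 1] = 10.7.
y₂ = 10.7 × 1.31 = 14.0 m.

y₂ = 14.0 m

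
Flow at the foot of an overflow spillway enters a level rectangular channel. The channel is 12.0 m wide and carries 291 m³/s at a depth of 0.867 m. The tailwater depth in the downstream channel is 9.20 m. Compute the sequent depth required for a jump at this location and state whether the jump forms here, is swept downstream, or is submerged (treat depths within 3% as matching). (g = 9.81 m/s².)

y₂ = 11.3 m; the jump is swept downstream

q = Q/b = 291/12.0 = 24.2 m²/s; V₁ = q/y₁ = 28.0 m/s. Fr₁ = V₁/√(g·y₁) = 9.59.
From the momentum equation for a rectangular channel, y₂/y₁ = ½[√(1 + 8Fr₁²) − 1] = ½[√736.8 − 1] = 13.1.
y₂ = 13.1 × 0.867 = 11.3 m.
Tailwater y_tw = 9.20 m: y_tw < y₂, so the jump is swept downstream.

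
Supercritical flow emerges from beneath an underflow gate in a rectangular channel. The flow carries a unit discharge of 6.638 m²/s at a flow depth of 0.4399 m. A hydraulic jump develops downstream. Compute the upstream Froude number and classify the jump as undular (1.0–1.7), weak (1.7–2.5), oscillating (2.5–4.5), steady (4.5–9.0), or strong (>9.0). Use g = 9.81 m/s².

V₁ = q/y₁ = 6.638/0.4399 = 15.09 m/s. Fr₁ = V₁/√(g·y₁) = 15.09/√(9.81×0.4399) = 7.264.
Fr₁ = 7.264 lies in the steady range.

Fr₁ = 7.264; steady jump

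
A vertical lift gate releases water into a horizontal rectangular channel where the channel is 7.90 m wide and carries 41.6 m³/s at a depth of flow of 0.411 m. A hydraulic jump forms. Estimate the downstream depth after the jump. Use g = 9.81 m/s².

y₂ = 3.51 m

q = Q/b = 41.6/7.90 = 5.27 m²/s; V₁ = q/y₁ = 12.8 m/s. Fr₁ = V₁/√(g·y₁) = 6.38.
From the momentum equation for a rectangular channel, y₂/y₁ = ½[√(1 + 8Fr₁²) − 1] = ½[√326.7 − 1] = 8.54.
y₂ = 8.54 × 0.411 = 3.51 m.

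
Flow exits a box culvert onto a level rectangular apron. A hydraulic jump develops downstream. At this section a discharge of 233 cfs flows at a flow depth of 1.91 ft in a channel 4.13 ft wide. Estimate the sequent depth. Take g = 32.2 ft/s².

y₂ = 9.26 ft

q = Q/b = 233/4.13 = 56.4 ft²/s; V₁ = q/y₁ = 29.5 ft/s. Fr₁ = V₁/√(g·y₁) = 3.77.
Bélanger equation: y₂/y₁ = ½[√(1 + 8Fr₁²) − 1] = ½[√114.5 − 1] = 4.85.
y₂ = 4.85 × 1.91 = 9.26 ft.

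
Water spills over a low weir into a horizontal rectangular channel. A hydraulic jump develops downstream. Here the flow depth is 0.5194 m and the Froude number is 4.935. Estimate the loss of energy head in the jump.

Fr₁ = 4.935 (given).
From the momentum equation for a rectangular channel, y₂/y₁ = ½[√(1 + 8Fr₁²) − 1] = ½[√195.83 − 1] = 6.497.
y₂ = 6.497 × 0.5194 = 3.375 m.
Head loss: ΔE = (y₂ − y₁)³/(4y₁y₂) = (3.375 − 0.5194)³/(4×0.5194×3.375) = 23.28/7.011 = 3.320 m.

ΔE = 3.320 m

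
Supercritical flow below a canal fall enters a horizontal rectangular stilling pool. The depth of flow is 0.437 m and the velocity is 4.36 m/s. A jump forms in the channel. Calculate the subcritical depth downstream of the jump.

y₂ = 1.10 m

Fr₁ = V₁/√(g·y₁) = 4.36/√(9.81×0.437) = 2.11.
Sequent-depth ratio: y₂/y₁ = ½[√(1 + 8Fr₁²) − 1] = ½[√36.47 − 1] = 2.52.
y₂ = 2.52 × 0.437 = 1.10 m.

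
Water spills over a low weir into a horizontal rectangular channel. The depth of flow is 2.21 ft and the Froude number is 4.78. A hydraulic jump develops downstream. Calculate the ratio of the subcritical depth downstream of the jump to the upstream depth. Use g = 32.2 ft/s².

Fr₁ = 4.78 (given).
Conjugate-depth relation: y₂/y₁ = ½[√(1 + 8Fr₁²) − 1] = ½[√183.8 − 1] = 6.28.

y₂/y₁ = 6.28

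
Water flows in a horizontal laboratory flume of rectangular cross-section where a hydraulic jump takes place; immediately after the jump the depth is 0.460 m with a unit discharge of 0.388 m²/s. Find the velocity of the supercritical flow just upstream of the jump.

V₂ = q/y₂ = 0.388/0.460 = 0.843 m/s; Fr₂ = V₂/√(g·y₂) = 0.397.
From the momentum equation (using Fr₂), y₁/y₂ = ½[√(1 + 8Fr₂²) − 1] = ½[√2.261 − 1] = 0.252.
y₁ = 0.252 × 0.460 = 0.116 m.
V₁ = q/y₁ = 0.388/0.116 = 3.35 m/s.

V₁ = 3.35 m/s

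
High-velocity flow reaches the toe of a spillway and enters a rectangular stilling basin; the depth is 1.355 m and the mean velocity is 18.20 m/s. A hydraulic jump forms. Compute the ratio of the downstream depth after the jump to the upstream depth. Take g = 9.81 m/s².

Fr₁ = V₁/√(g·y₁) = 18.20/√(9.81×1.355) = 4.992.
From the momentum equation for a rectangular channel, y₂/y₁ = ½[√(1 + 8Fr₁²) − 1] = ½[√200.35 − 1] = 6.577.

y₂/y₁ = 6.577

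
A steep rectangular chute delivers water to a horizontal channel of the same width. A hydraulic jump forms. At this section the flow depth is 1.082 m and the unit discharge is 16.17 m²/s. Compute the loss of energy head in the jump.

V₁ = q/y₁ = 16.17/1.082 = 14.94 m/s. Fr₁ = V₁/√(g·y₁) = 14.94/√(9.81×1.082) = 4.587.
Sequent-depth ratio: y₂/y₁ = ½[√(1 + 8Fr₁²) − 1] = ½[√169.33 − 1] = 6.006.
y₂ = 6.006 × 1.082 = 6.499 m.
V₂ = q/y₂ = 16.17/6.499 = 2.488 m/s. E₁ = y₁ + V₁²/2g = 12.47 m; E₂ = y₂ + V₂²/2g = 6.814 m. ΔE = E₁ − E₂ = 5.651 m.

ΔE = 5.651 m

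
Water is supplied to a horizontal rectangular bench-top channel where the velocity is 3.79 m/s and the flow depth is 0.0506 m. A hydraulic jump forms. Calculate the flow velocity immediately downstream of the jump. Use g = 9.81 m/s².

Fr₁ = V₁/√(g·y₁) = 3.79/√(9.81×0.0506) = 5.38.
By Bélanger, y₂/y₁ = ½[√(1 + 8Fr₁²) − 1] = ½[√232.5 − 1] = 7.12.
y₂ = 7.12 × 0.0506 = 0.360 m.
q = V₁·y₁ = 3.79 × 0.0506 = 0.192 m²/s.
V₂ = q/y₂ = 0.192/0.360 = 0.532 m/s.

V₂ = 0.532 m/s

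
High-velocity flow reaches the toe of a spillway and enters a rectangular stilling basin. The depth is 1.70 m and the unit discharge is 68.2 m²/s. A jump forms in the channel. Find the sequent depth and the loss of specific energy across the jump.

y₂ = 22.8 m; ΔE = 60.5 m

V₁ = q/y₁ = 68.2/1.70 = 40.1 m/s. Fr₁ = V₁/√(g·y₁) = 40.1/√(9.81×1.70) = 9.82.
From the momentum equation for a rectangular channel, y₂/y₁ = ½[√(1 + 8Fr₁²) − 1] = ½[√773.0 − 1] = 13.4.
y₂ = 13.4 × 1.70 = 22.8 m.
Head loss: ΔE = (y₂ − y₁)³/(4y₁y₂) = (22.8 − 1.70)³/(4×1.70×22.8) = 9371/155 = 60.5 m.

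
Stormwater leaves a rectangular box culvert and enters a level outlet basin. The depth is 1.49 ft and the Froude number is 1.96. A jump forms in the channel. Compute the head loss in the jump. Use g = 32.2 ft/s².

Fr₁ = 1.96 (given).
Bélanger equation: y₂/y₁ = ½[√(1 + 8Fr₁²) − 1] = ½[√31.73 − 1] = 2.32.
y₂ = 2.32 × 1.49 = 3.45 ft.
V₁ = Fr₁·√(g·y₁) = 1.96×√(32.2×1.49) = 13.6 ft/s; q = V₁·y₁ = 20.2 ft²/s. V₂ = q/y₂ = 20.2/3.45 = 5.86 ft/s. E₁ = y₁ + V₁²/2g = 4.35 ft; E₂ = y₂ + V₂²/2g = 3.99 ft. ΔE = E₁ − E₂ = 0.367 ft.

ΔE = 0.367 ft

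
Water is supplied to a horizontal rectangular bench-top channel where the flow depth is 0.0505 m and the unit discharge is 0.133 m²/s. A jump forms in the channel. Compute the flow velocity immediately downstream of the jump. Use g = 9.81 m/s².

V₂ = 0.547 m/s

V₁ = q/y₁ = 0.133/0.0505 = 2.63 m/s. Fr₁ = V₁/√(g·y₁) = 2.63/√(9.81×0.0505) = 3.74.
Conjugate-depth relation: y₂/y₁ = ½[√(1 + 8Fr₁²) − 1] = ½[√113.0 − 1] = 4.82.
y₂ = 4.82 × 0.0505 = 0.243 m.
V₂ = q/y₂ = 0.133/0.243 = 0.547 m/s.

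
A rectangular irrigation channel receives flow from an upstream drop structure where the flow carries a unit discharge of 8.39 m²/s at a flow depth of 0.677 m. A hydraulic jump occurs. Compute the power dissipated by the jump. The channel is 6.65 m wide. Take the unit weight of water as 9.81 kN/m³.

V₁ = q/y₁ = 8.39/0.677 = 12.4 m/s. Fr₁ = V₁/√(g·y₁) = 12.4/√(9.81×0.677) = 4.81.
From the momentum equation for a rectangular channel, y₂/y₁ = ½[√(1 + 8Fr₁²) − 1] = ½[√186.0 − 1] = 6.32.
y₂ = 6.32 × 0.677 = 4.28 m.
V₂ = q/y₂ = 8.39/4.28 = 1.96 m/s. E₁ = y₁ + V₁²/2g = 8.50 m; E₂ = y₂ + V₂²/2g = 4.47 m. ΔE = E₁ − E₂ = 4.03 m.
Q = q·b = 8.39 × 6.65 = 55.8 m³/s. P = γ·Q·ΔE = 9.81 × 55.8 × 4.03 = 2206 kW.

P = 2206 kW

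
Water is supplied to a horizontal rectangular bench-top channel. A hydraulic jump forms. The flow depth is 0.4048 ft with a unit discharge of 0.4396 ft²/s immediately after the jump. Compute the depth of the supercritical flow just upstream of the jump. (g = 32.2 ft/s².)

V₂ = q/y₂ = 0.4396/0.4048 = 1.086 ft/s; Fr₂ = V₂/√(g·y₂) = 0.3008.
From the momentum equation (using Fr₂), y₁/y₂ = ½[√(1 + 8Fr₂²) − 1] = ½[√1.7238 − 1] = 0.1565.
y₁ = 0.1565 × 0.4048 = 0.06334 ft.

y₁ = 0.06334 ft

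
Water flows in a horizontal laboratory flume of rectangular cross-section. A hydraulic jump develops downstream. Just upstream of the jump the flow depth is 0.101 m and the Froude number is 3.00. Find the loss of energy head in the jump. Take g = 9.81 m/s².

Fr₁ = 3.00 (given).
Sequent-depth ratio: y₂/y₁ = ½[√(1 + 8Fr₁²) − 1] = ½[√73.00 − 1] = 3.77.
y₂ = 3.77 × 0.101 = 0.381 m.
V₁ = Fr₁·√(g·y₁) = 3.00×√(9.81×0.101) = 2.99 m/s; q = V₁·y₁ = 0.302 m²/s. V₂ = q/y₂ = 0.302/0.381 = 0.792 m/s. E₁ = y₁ + V₁²/2g = 0.555 m; E₂ = y₂ + V₂²/2g = 0.413 m. ΔE = E₁ − E₂ = 0.143 m.

ΔE = 0.143 m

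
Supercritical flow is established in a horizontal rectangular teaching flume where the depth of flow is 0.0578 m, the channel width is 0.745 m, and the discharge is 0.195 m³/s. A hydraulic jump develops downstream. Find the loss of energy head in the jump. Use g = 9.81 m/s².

q = Q/b = 0.195/0.745 = 0.262 m²/s; V₁ = q/y₁ = 4.53 m/s. Fr₁ = V₁/√(g·y₁) = 6.01.
From the momentum equation for a rectangular channel, y₂/y₁ = ½[√(1 + 8Fr₁²) − 1] = ½[√290.3 − 1] = 8.02.
y₂ = 8.02 × 0.0578 = 0.464 m.
Head loss: ΔE = (y₂ − y₁)³/(4y₁y₂) = (0.464 − 0.0578)³/(4×0.0578×0.464) = 0.0668/0.107 = 0.623 m.

ΔE = 0.623 m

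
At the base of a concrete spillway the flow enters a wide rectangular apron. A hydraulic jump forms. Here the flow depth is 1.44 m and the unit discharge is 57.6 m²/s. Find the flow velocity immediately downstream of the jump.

V₁ = q/y₁ = 57.6/1.44 = 40.0 m/s. Fr₁ = V₁/√(g·y₁) = 40.0/√(9.81×1.44) = 10.6.
By Bélanger, y₂/y₁ = ½[√(1 + 8Fr₁²) − 1] = ½[√907.1 − 1] = 14.6.
y₂ = 14.6 × 1.44 = 21.0 m.
V₂ = q/y₂ = 57.6/21.0 = 2.75 m/s.

V₂ = 2.75 m/s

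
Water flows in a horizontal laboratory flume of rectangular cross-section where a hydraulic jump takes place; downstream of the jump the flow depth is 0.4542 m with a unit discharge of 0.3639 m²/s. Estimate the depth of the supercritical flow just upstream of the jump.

y₁ = 0.1061 m

V₂ = q/y₂ = 0.3639/0.4542 = 0.8012 m/s; Fr₂ = V₂/√(g·y₂) = 0.3796.
The Bélanger relation is symmetric: y₁/y₂ = ½[√(1 + 8Fr₂²) − 1] = ½[√2.1525 − 1] = 0.2336.
y₁ = 0.2336 × 0.4542 = 0.1061 m.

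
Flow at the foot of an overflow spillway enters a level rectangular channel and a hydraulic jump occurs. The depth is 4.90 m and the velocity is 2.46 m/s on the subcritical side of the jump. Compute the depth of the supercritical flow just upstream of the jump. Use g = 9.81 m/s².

Fr₂ = V₂/√(g·y₂) = 2.46/√(9.81×4.90) = 0.355.
Applying the sequent-depth relation in reverse, y₁/y₂ = ½[√(1 + 8Fr₂²) − 1] = ½[√2.007 − 1] = 0.208.
y₁ = 0.208 × 4.90 = 1.02 m.

y₁ = 1.02 m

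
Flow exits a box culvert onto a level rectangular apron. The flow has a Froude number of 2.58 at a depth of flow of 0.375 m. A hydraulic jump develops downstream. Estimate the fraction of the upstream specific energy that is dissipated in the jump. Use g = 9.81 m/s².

Fr₁ = 2.58 (given).
Conjugate-depth relation: y₂/y₁ = ½[√(1 + 8Fr₁²) − 1] = ½[√54.25 − 1] = 3.18.
y₂ = 3.18 × 0.375 = 1.19 m.
E₁ = y₁(1 + Fr₁²/2) = 0.375×(1 + 2.58²/2) = 1.62 m. ΔE = (y₂ − y₁)³/(4y₁y₂) = 0.306 m. ΔE/E₁ = 0.306/1.62 = 0.189.

ΔE/E₁ = 0.189 (18.9%)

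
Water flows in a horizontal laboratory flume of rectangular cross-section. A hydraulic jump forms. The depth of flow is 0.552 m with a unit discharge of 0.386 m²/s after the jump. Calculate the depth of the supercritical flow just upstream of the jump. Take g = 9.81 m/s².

V₂ = q/y₂ = 0.386/0.552 = 0.699 m/s; Fr₂ = V₂/√(g·y₂) = 0.300.
The Bélanger relation is symmetric: y₁/y₂ = ½[√(1 + 8Fr₂²) − 1] = ½[√1.722 − 1] = 0.156.
y₁ = 0.156 × 0.552 = 0.0862 m.

y₁ = 0.0862 m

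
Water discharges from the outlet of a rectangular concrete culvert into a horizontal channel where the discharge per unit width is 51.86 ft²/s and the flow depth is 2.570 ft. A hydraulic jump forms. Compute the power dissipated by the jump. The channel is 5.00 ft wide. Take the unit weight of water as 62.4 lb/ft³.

V₁ = q/y₁ = 51.86/2.570 = 20.18 ft/s. Fr₁ = V₁/√(g·y₁) = 20.18/√(32.2×2.570) = 2.218.
Conjugate-depth relation: y₂/y₁ = ½[√(1 + 8Fr₁²) − 1] = ½[√40.364 − 1] = 2.677.
y₂ = 2.677 × 2.570 = 6.879 ft.
Head loss: ΔE = (y₂ − y₁)³/(4y₁y₂) = (6.879 − 2.570)³/(4×2.570×6.879) = 80.00/70.72 = 1.131 ft.
Q = q·b = 51.86 × 5.00 = 259.3 cfs. P = γ·Q·ΔE/550 = 62.4 × 259.3 × 1.131 / 550 = 33.28 hp.

P = 33.28 hp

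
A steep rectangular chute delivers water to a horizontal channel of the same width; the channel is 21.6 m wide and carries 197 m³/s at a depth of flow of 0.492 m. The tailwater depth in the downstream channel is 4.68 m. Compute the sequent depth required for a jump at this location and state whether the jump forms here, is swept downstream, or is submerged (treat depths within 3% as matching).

q = Q/b = 197/21.6 = 9.12 m²/s; V₁ = q/y₁ = 18.5 m/s. Fr₁ = V₁/√(g·y₁) = 8.44.
From the momentum equation for a rectangular channel, y₂/y₁ = ½[√(1 + 8Fr₁²) − 1] = ½[√570.6 − 1] = 11.4.
y₂ = 11.4 × 0.492 = 5.63 m.
Tailwater y_tw = 4.68 m: y_tw < y₂, so the jump is swept downstream.

y₂ = 5.63 m; the jump is swept downstream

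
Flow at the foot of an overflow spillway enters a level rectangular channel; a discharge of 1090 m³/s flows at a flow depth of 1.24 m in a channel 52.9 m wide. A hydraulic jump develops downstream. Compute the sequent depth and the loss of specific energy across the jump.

q = Q/b = 1090/52.9 = 20.6 m²/s; V₁ = q/y₁ = 16.6 m/s. Fr₁ = V₁/√(g·y₁) = 4.76.
By Bélanger, y₂/y₁ = ½[√(1 + 8Fr₁²) − 1] = ½[√182.6 − 1] = 6.26.
y₂ = 6.26 × 1.24 = 7.76 m.
V₂ = q/y₂ = 20.6/7.76 = 2.66 m/s. E₁ = y₁ + V₁²/2g = 15.3 m; E₂ = y₂ + V₂²/2g = 8.12 m. ΔE = E₁ − E₂ = 7.20 m.

y₂ = 7.76 m; ΔE = 7.20 m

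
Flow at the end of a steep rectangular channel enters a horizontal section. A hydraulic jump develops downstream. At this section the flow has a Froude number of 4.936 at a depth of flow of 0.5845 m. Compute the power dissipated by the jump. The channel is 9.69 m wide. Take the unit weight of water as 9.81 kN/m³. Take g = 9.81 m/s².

Fr₁ = 4.936 (given).
Conjugate-depth relation: y₂/y₁ = ½[√(1 + 8Fr₁²) − 1] = ½[√195.91 − 1] = 6.498.
y₂ = 6.498 × 0.5845 = 3.798 m.
V₁ = Fr₁·√(g·y₁) = 4.936×√(9.81×0.5845) = 11.82 m/s; q = V₁·y₁ = 6.909 m²/s. V₂ = q/y₂ = 6.909/3.798 = 1.819 m/s. E₁ = y₁ + V₁²/2g = 7.705 m; E₂ = y₂ + V₂²/2g = 3.967 m. ΔE = E₁ − E₂ = 3.738 m.
Q = q·b = 6.909 × 9.69 = 66.94 m³/s. P = γ·Q·ΔE = 9.81 × 66.94 × 3.738 = 2455 kW.

P = 2455 kW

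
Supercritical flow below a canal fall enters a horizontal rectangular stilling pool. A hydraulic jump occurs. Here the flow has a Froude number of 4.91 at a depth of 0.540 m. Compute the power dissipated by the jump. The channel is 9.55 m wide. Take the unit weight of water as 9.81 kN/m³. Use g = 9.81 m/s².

Fr₁ = 4.91 (given).
Bélanger equation: y₂/y₁ = ½[√(1 + 8Fr₁²) − 1] = ½[√193.9 − 1] = 6.46.
y₂ = 6.46 × 0.540 = 3.49 m.
V₁ = Fr₁·√(g·y₁) = 4.91×√(9.81×0.540) = 11.3 m/s; q = V₁·y₁ = 6.10 m²/s. V₂ = q/y₂ = 6.10/3.49 = 1.75 m/s. E₁ = y₁ + V₁²/2g = 7.05 m; E₂ = y₂ + V₂²/2g = 3.65 m. ΔE = E₁ − E₂ = 3.40 m.
Q = q·b = 6.10 × 9.55 = 58.3 m³/s. P = γ·Q·ΔE = 9.81 × 58.3 × 3.40 = 1946 kW.

P = 1946 kW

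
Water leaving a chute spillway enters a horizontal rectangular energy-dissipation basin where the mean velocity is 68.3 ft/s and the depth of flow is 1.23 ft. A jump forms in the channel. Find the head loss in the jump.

Fr₁ = V₁/√(g·y₁) = 68.3/√(32.2×1.23) = 10.9.
Bélanger equation: y₂/y₁ = ½[√(1 + 8Fr₁²) − 1] = ½[√943.3 − 1] = 14.9.
y₂ = 14.9 × 1.23 = 18.3 ft.
Head loss: ΔE = (y₂ − y₁)³/(4y₁y₂) = (18.3 − 1.23)³/(4×1.23×18.3) = 4951/89.9 = 55.1 ft.

ΔE = 55.1 ft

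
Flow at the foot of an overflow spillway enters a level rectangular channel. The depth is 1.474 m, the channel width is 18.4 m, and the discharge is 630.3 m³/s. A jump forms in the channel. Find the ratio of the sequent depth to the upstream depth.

y₂/y₁ = 8.157

q = Q/b = 630.3/18.4 = 34.26 m²/s; V₁ = q/y₁ = 23.24 m/s. Fr₁ = V₁/√(g·y₁) = 6.112.
From the momentum equation for a rectangular channel, y₂/y₁ = ½[√(1 + 8Fr₁²) − 1] = ½[√299.80 − 1] = 8.157.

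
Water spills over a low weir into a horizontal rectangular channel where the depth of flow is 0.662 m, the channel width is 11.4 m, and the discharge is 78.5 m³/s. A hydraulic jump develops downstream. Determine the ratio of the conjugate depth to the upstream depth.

q = Q/b = 78.5/11.4 = 6.89 m²/s; V₁ = q/y₁ = 10.4 m/s. Fr₁ = V₁/√(g·y₁) = 4.08.
Sequent-depth ratio: y₂/y₁ = ½[√(1 + 8Fr₁²) − 1] = ½[√134.3 − 1] = 5.29.

y₂/y₁ = 5.29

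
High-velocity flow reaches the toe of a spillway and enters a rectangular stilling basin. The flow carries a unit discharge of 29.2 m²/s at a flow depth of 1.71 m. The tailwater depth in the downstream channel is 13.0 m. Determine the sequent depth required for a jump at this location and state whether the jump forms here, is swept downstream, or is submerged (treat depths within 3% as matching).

y₂ = 9.26 m; the jump is submerged

V₁ = q/y₁ = 29.2/1.71 = 17.1 m/s. Fr₁ = V₁/√(g·y₁) = 17.1/√(9.81×1.71) = 4.17.
Conjugate-depth relation: y₂/y₁ = ½[√(1 + 8Fr₁²) − 1] = ½[√140.1 − 1] = 5.42.
y₂ = 5.42 × 1.71 = 9.26 m.
Tailwater y_tw = 13.0 m: y_tw > y₂, so the jump is submerged.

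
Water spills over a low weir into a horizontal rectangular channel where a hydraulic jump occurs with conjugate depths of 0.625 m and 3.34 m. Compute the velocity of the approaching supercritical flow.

For a rectangular channel the momentum equation gives q² = ½·g·y₁·y₂·(y₁ + y₂) = ½×9.81×0.625×3.34×3.96 = 40.6.
q = √40.6 = 6.37 m²/s.
V₁ = q/y₁ = 6.37/0.625 = 10.2 m/s.

V₁ = 10.2 m/s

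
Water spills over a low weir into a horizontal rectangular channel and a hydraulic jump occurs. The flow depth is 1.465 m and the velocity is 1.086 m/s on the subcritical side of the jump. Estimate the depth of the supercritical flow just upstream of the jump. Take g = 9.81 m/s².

y₁ = 0.2103 m

Fr₂ = V₂/√(g·y₂) = 1.086/√(9.81×1.465) = 0.2865.
From the momentum equation (using Fr₂), y₁/y₂ = ½[√(1 + 8Fr₂²) − 1] = ½[√1.6565 − 1] = 0.1435.
y₁ = 0.1435 × 1.465 = 0.2103 m.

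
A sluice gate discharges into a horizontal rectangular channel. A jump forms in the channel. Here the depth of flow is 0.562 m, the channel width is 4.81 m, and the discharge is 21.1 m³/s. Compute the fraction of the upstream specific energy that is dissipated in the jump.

q = Q/b = 21.1/4.81 = 4.39 m²/s; V₁ = q/y₁ = 7.81 m/s. Fr₁ = V₁/√(g·y₁) = 3.32.
From the momentum equation for a rectangular channel, y₂/y₁ = ½[√(1 + 8Fr₁²) − 1] = ½[√89.41 − 1] = 4.23.
y₂ = 4.23 × 0.562 = 2.38 m.
E₁ = y₁ + V₁²/2g = 3.67 m. ΔE = (y₂ − y₁)³/(4y₁y₂) = 1.12 m. ΔE/E₁ = 1.12/3.67 = 0.305.

ΔE/E₁ = 0.305 (30.5%)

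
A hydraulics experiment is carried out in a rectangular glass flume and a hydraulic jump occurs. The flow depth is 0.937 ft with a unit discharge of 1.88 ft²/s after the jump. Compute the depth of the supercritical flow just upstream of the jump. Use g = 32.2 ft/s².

V₂ = q/y₂ = 1.88/0.937 = 2.01 ft/s; Fr₂ = V₂/√(g·y₂) = 0.365.
From the momentum equation (using Fr₂), y₁/y₂ = ½[√(1 + 8Fr₂²) − 1] = ½[√2.067 − 1] = 0.219.
y₁ = 0.219 × 0.937 = 0.205 ft.

y₁ = 0.205 ft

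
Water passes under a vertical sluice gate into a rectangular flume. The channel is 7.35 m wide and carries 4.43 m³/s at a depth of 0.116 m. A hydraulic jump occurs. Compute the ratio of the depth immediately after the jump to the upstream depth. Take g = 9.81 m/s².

q = Q/b = 4.43/7.35 = 0.603 m²/s; V₁ = q/y₁ = 5.20 m/s. Fr₁ = V₁/√(g·y₁) = 4.87.
Conjugate-depth relation: y₂/y₁ = ½[√(1 + 8Fr₁²) − 1] = ½[√190.8 − 1] = 6.41.

y₂/y₁ = 6.41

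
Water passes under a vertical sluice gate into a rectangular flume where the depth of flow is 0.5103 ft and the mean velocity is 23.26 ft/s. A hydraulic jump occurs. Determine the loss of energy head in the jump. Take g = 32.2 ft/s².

ΔE = 4.873 ft

Fr₁ = V₁/√(g·y₁) = 23.26/√(32.2×0.5103) = 5.738.
From the momentum equation for a rectangular channel, y₂/y₁ = ½[√(1 + 8Fr₁²) − 1] = ½[√264.41 − 1] = 7.630.
y₂ = 7.630 × 0.5103 = 3.894 ft.
Head loss: ΔE = (y₂ − y₁)³/(4y₁y₂) = (3.894 − 0.5103)³/(4×0.5103×3.894) = 38.73/7.948 = 4.873 ft.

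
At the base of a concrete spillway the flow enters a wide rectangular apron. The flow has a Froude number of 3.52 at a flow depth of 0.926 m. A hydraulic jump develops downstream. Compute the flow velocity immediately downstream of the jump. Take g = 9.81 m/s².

V₂ = 2.36 m/s

Fr₁ = 3.52 (given).
By Bélanger, y₂/y₁ = ½[√(1 + 8Fr₁²) − 1] = ½[√100.1 − 1] = 4.50.
y₂ = 4.50 × 0.926 = 4.17 m.
V₁ = Fr₁·√(g·y₁) = 3.52×√(9.81×0.926) = 10.6 m/s; q = V₁·y₁ = 9.82 m²/s.
V₂ = q/y₂ = 9.82/4.17 = 2.36 m/s.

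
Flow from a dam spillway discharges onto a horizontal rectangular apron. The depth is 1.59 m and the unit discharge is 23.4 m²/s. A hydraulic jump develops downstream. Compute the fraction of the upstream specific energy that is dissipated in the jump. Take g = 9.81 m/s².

ΔE/E₁ = 0.358 (35.8%)

V₁ = q/y₁ = 23.4/1.59 = 14.7 m/s. Fr₁ = V₁/√(g·y₁) = 14.7/√(9.81×1.59) = 3.73.
Bélanger equation: y₂/y₁ = ½[√(1 + 8Fr₁²) − 1] = ½[√112.1 − 1] = 4.79.
y₂ = 4.79 × 1.59 = 7.62 m.
E₁ = y₁ + V₁²/2g = 12.6 m. ΔE = (y₂ − y₁)³/(4y₁y₂) = 4.53 m. ΔE/E₁ = 4.53/12.6 = 0.358.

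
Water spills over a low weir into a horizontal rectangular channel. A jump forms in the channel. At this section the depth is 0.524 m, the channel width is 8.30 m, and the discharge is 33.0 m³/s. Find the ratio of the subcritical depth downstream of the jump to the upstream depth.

q = Q/b = 33.0/8.30 = 3.98 m²/s; V₁ = q/y₁ = 7.59 m/s. Fr₁ = V₁/√(g·y₁) = 3.35.
Bélanger equation: y₂/y₁ = ½[√(1 + 8Fr₁²) − 1] = ½[√90.60 − 1] = 4.26.

y₂/y₁ = 4.26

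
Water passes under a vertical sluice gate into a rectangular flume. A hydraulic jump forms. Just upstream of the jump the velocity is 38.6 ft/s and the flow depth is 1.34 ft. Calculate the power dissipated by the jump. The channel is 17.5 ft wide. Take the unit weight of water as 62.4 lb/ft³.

P = 1398 hp

Fr₁ = V₁/√(g·y₁) = 38.6/√(32.2×1.34) = 5.88.
Conjugate-depth relation: y₂/y₁ = ½[√(1 + 8Fr₁²) − 1] = ½[√277.3 − 1] = 7.83.
y₂ = 7.83 × 1.34 = 10.5 ft.
q = V₁·y₁ = 38.6 × 1.34 = 51.7 ft²/s. V₂ = q/y₂ = 51.7/10.5 = 4.93 ft/s. E₁ = y₁ + V₁²/2g = 24.5 ft; E₂ = y₂ + V₂²/2g = 10.9 ft. ΔE = E₁ − E₂ = 13.6 ft.
Q = q·b = 51.7 × 17.5 = 905 cfs. P = γ·Q·ΔE/550 = 62.4 × 905 × 13.6 / 550 = 1398 hp.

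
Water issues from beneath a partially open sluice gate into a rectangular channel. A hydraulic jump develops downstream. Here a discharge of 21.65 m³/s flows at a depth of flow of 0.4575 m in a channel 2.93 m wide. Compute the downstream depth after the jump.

q = Q/b = 21.65/2.93 = 7.389 m²/s; V₁ = q/y₁ = 16.15 m/s. Fr₁ = V₁/√(g·y₁) = 7.624.
Bélanger equation: y₂/y₁ = ½[√(1 + 8Fr₁²) − 1] = ½[√465.97 − 1] = 10.29.
y₂ = 10.29 × 0.4575 = 4.709 m.

y₂ = 4.709 m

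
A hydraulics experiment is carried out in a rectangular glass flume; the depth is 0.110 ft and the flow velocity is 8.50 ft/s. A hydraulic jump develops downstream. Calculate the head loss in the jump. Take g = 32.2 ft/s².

Fr₁ = V₁/√(g·y₁) = 8.50/√(32.2×0.110) = 4.52.
Bélanger equation: y₂/y₁ = ½[√(1 + 8Fr₁²) − 1] = ½[√164.2 − 1] = 5.91.
y₂ = 5.91 × 0.110 = 0.650 ft.
q = V₁·y₁ = 8.50 × 0.110 = 0.935 ft²/s. V₂ = q/y₂ = 0.935/0.650 = 1.44 ft/s. E₁ = y₁ + V₁²/2g = 1.23 ft; E₂ = y₂ + V₂²/2g = 0.682 ft. ΔE = E₁ − E₂ = 0.550 ft.

ΔE = 0.550 ft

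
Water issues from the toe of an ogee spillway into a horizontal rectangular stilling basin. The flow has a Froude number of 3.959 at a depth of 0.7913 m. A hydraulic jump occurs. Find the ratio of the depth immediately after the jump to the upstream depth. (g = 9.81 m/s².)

y₂/y₁ = 5.121

Fr₁ = 3.959 (given).
Sequent-depth ratio: y₂/y₁ = ½[√(1 + 8Fr₁²) − 1] = ½[√126.39 − 1] = 5.121.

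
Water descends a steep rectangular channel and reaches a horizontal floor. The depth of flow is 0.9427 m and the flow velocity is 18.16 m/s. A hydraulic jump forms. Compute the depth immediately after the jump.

y₂ = 7.504 m

Fr₁ = V₁/√(g·y₁) = 18.16/√(9.81×0.9427) = 5.972.
Bélanger equation: y₂/y₁ = ½[√(1 + 8Fr₁²) − 1] = ½[√286.29 − 1] = 7.960.
y₂ = 7.960 × 0.9427 = 7.504 m.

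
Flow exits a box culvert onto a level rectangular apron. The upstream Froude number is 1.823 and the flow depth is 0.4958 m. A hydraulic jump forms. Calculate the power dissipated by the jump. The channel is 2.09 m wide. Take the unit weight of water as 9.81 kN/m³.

Fr₁ = 1.823 (given).
From the momentum equation for a rectangular channel, y₂/y₁ = ½[√(1 + 8Fr₁²) − 1] = ½[√27.587 − 1] = 2.126.
y₂ = 2.126 × 0.4958 = 1.054 m.
V₁ = Fr₁·√(g·y₁) = 1.823×√(9.81×0.4958) = 4.020 m/s; q = V₁·y₁ = 1.993 m²/s. V₂ = q/y₂ = 1.993/1.054 = 1.891 m/s. E₁ = y₁ + V₁²/2g = 1.320 m; E₂ = y₂ + V₂²/2g = 1.236 m. ΔE = E₁ − E₂ = 0.08326 m.
Q = q·b = 1.993 × 2.09 = 4.166 m³/s. P = γ·Q·ΔE = 9.81 × 4.166 × 0.08326 = 3.403 kW.

P = 3.403 kW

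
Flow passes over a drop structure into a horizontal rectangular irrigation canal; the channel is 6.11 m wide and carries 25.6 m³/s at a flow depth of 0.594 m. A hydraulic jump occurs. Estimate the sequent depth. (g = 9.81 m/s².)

y₂ = 2.18 m

q = Q/b = 25.6/6.11 = 4.19 m²/s; V₁ = q/y₁ = 7.05 m/s. Fr₁ = V₁/√(g·y₁) = 2.92.
Sequent-depth ratio: y₂/y₁ = ½[√(1 + 8Fr₁²) − 1] = ½[√69.31 − 1] = 3.66.
y₂ = 3.66 × 0.594 = 2.18 m.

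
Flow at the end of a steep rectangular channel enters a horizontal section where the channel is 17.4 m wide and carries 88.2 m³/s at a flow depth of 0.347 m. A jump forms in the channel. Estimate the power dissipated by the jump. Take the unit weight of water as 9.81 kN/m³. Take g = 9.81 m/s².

P = 6414 kW

q = Q/b = 88.2/17.4 = 5.07 m²/s; V₁ = q/y₁ = 14.6 m/s. Fr₁ = V₁/√(g·y₁) = 7.92.
Sequent-depth ratio: y₂/y₁ = ½[√(1 + 8Fr₁²) − 1] = ½[√502.5 − 1] = 10.7.
y₂ = 10.7 × 0.347 = 3.72 m.
V₂ = q/y₂ = 5.07/3.72 = 1.36 m/s. E₁ = y₁ + V₁²/2g = 11.2 m; E₂ = y₂ + V₂²/2g = 3.81 m. ΔE = E₁ − E₂ = 7.41 m.
P = γ·Q·ΔE = 9.81 × 88.2 × 7.41 = 6414 kW.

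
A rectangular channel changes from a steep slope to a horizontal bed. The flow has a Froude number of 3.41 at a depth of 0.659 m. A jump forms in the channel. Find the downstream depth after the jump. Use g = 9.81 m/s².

Fr₁ = 3.41 (given).
Conjugate-depth relation: y₂/y₁ = ½[√(1 + 8Fr₁²) − 1] = ½[√94.02 − 1] = 4.35.
y₂ = 4.35 × 0.659 = 2.87 m.

y₂ = 2.87 m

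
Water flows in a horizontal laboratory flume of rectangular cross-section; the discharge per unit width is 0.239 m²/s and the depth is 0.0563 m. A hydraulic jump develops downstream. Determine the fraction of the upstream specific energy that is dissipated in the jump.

V₁ = q/y₁ = 0.239/0.0563 = 4.25 m/s. Fr₁ = V₁/√(g·y₁) = 4.25/√(9.81×0.0563) = 5.71.
Bélanger equation: y₂/y₁ = ½[√(1 + 8Fr₁²) − 1] = ½[√262.0 − 1] = 7.59.
y₂ = 7.59 × 0.0563 = 0.428 m.
E₁ = y₁ + V₁²/2g = 0.975 m. ΔE = (y₂ − y₁)³/(4y₁y₂) = 0.531 m. ΔE/E₁ = 0.531/0.975 = 0.545.

ΔE/E₁ = 0.545 (54.5%)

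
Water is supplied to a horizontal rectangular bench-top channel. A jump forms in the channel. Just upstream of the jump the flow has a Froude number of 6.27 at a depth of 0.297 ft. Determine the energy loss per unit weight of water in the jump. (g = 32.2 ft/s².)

Fr₁ = 6.27 (given).
From the momentum equation for a rectangular channel, y₂/y₁ = ½[√(1 + 8Fr₁²) − 1] = ½[√315.5 − 1] = 8.38.
y₂ = 8.38 × 0.297 = 2.49 ft.
Head loss: ΔE = (y₂ − y₁)³/(4y₁y₂) = (2.49 − 0.297)³/(4×0.297×2.49) = 10.5/2.96 = 3.56 ft.

ΔE = 3.56 ft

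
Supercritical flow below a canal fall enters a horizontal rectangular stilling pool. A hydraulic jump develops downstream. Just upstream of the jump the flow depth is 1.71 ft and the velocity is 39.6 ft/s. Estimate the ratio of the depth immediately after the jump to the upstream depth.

y₂/y₁ = 7.06

Fr₁ = V₁/√(g·y₁) = 39.6/√(32.2×1.71) = 5.34.
Bélanger equation: y₂/y₁ = ½[√(1 + 8Fr₁²) − 1] = ½[√228.8 − 1] = 7.06.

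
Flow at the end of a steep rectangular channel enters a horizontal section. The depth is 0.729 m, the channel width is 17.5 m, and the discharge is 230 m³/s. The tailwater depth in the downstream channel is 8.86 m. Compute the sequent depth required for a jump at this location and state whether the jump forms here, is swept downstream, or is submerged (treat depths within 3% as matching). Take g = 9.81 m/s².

y₂ = 6.60 m; the jump is submerged

q = Q/b = 230/17.5 = 13.1 m²/s; V₁ = q/y₁ = 18.0 m/s. Fr₁ = V₁/√(g·y₁) = 6.74.
Sequent-depth ratio: y₂/y₁ = ½[√(1 + 8Fr₁²) − 1] = ½[√364.6 − 1] = 9.05.
y₂ = 9.05 × 0.729 = 6.60 m.
Tailwater y_tw = 8.86 m: y_tw > y₂, so the jump is submerged.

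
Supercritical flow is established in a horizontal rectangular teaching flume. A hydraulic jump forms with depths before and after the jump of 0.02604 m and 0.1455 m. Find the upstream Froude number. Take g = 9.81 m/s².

Fr₁ = 4.290

For a rectangular channel the momentum equation gives q² = ½·g·y₁·y₂·(y₁ + y₂) = ½×9.81×0.02604×0.1455×0.1715 = 0.003188.
q = √0.003188 = 0.05646 m²/s.
V₁ = q/y₁ = 2.168 m/s; Fr₁ = V₁/√(g·y₁) = 4.290.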